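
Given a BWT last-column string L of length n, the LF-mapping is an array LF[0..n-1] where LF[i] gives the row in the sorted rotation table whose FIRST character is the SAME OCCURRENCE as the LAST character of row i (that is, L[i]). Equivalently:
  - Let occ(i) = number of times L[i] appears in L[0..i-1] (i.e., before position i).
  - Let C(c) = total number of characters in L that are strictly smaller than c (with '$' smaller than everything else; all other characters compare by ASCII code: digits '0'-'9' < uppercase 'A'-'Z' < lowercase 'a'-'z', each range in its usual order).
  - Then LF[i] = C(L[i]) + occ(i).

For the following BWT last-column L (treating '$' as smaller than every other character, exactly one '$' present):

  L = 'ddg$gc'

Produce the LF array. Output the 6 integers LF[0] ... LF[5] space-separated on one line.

Char counts: '$':1, 'c':1, 'd':2, 'g':2
C (first-col start): C('$')=0, C('c')=1, C('d')=2, C('g')=4
L[0]='d': occ=0, LF[0]=C('d')+0=2+0=2
L[1]='d': occ=1, LF[1]=C('d')+1=2+1=3
L[2]='g': occ=0, LF[2]=C('g')+0=4+0=4
L[3]='$': occ=0, LF[3]=C('$')+0=0+0=0
L[4]='g': occ=1, LF[4]=C('g')+1=4+1=5
L[5]='c': occ=0, LF[5]=C('c')+0=1+0=1

Answer: 2 3 4 0 5 1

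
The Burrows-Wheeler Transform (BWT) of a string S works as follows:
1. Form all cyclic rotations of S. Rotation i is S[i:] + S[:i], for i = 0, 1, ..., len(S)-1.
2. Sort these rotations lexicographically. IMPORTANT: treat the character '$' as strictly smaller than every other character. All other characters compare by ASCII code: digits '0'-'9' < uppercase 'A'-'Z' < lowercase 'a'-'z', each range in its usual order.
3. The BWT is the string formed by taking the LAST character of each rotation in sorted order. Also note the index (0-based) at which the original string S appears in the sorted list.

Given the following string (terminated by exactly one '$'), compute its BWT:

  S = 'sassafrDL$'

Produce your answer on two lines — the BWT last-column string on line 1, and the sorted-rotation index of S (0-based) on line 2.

Answer: LrDssafs$a
8

Derivation:
All 10 rotations (rotation i = S[i:]+S[:i]):
  rot[0] = sassafrDL$
  rot[1] = assafrDL$s
  rot[2] = ssafrDL$sa
  rot[3] = safrDL$sas
  rot[4] = afrDL$sass
  rot[5] = frDL$sassa
  rot[6] = rDL$sassaf
  rot[7] = DL$sassafr
  rot[8] = L$sassafrD
  rot[9] = $sassafrDL
Sorted (with $ < everything):
  sorted[0] = $sassafrDL  (last char: 'L')
  sorted[1] = DL$sassafr  (last char: 'r')
  sorted[2] = L$sassafrD  (last char: 'D')
  sorted[3] = afrDL$sass  (last char: 's')
  sorted[4] = assafrDL$s  (last char: 's')
  sorted[5] = frDL$sassa  (last char: 'a')
  sorted[6] = rDL$sassaf  (last char: 'f')
  sorted[7] = safrDL$sas  (last char: 's')
  sorted[8] = sassafrDL$  (last char: '$')
  sorted[9] = ssafrDL$sa  (last char: 'a')
Last column: LrDssafs$a
Original string S is at sorted index 8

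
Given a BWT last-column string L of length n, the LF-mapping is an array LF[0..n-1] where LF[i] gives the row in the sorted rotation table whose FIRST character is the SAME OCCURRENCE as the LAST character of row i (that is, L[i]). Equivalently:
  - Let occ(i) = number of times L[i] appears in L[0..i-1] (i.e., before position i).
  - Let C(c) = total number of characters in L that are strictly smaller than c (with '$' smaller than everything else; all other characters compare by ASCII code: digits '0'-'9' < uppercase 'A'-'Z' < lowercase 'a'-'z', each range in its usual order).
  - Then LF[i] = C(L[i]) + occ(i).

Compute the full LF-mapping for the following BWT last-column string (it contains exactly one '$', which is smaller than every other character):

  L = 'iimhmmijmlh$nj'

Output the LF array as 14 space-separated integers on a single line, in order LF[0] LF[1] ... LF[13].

Char counts: '$':1, 'h':2, 'i':3, 'j':2, 'l':1, 'm':4, 'n':1
C (first-col start): C('$')=0, C('h')=1, C('i')=3, C('j')=6, C('l')=8, C('m')=9, C('n')=13
L[0]='i': occ=0, LF[0]=C('i')+0=3+0=3
L[1]='i': occ=1, LF[1]=C('i')+1=3+1=4
L[2]='m': occ=0, LF[2]=C('m')+0=9+0=9
L[3]='h': occ=0, LF[3]=C('h')+0=1+0=1
L[4]='m': occ=1, LF[4]=C('m')+1=9+1=10
L[5]='m': occ=2, LF[5]=C('m')+2=9+2=11
L[6]='i': occ=2, LF[6]=C('i')+2=3+2=5
L[7]='j': occ=0, LF[7]=C('j')+0=6+0=6
L[8]='m': occ=3, LF[8]=C('m')+3=9+3=12
L[9]='l': occ=0, LF[9]=C('l')+0=8+0=8
L[10]='h': occ=1, LF[10]=C('h')+1=1+1=2
L[11]='$': occ=0, LF[11]=C('$')+0=0+0=0
L[12]='n': occ=0, LF[12]=C('n')+0=13+0=13
L[13]='j': occ=1, LF[13]=C('j')+1=6+1=7

Answer: 3 4 9 1 10 11 5 6 12 8 2 0 13 7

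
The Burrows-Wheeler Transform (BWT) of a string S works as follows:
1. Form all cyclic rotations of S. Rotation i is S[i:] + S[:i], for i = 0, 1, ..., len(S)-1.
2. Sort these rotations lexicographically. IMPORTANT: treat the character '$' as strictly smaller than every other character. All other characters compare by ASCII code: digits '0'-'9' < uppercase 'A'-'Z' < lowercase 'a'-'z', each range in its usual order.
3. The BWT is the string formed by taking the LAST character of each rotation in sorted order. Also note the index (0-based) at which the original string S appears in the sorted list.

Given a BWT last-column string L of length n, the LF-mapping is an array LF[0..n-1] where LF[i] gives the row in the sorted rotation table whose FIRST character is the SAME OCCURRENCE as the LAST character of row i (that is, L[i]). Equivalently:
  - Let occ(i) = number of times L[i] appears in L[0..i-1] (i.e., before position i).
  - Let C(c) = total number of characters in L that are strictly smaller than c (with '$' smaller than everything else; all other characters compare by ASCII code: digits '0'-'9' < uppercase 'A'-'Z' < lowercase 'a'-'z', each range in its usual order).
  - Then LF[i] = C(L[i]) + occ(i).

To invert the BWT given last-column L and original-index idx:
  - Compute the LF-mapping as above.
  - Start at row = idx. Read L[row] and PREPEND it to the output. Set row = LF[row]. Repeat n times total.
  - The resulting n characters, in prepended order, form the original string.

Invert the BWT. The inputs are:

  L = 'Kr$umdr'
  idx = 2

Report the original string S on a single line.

LF mapping: 1 4 0 6 3 2 5
Walk LF starting at row 2, prepending L[row]:
  step 1: row=2, L[2]='$', prepend. Next row=LF[2]=0
  step 2: row=0, L[0]='K', prepend. Next row=LF[0]=1
  step 3: row=1, L[1]='r', prepend. Next row=LF[1]=4
  step 4: row=4, L[4]='m', prepend. Next row=LF[4]=3
  step 5: row=3, L[3]='u', prepend. Next row=LF[3]=6
  step 6: row=6, L[6]='r', prepend. Next row=LF[6]=5
  step 7: row=5, L[5]='d', prepend. Next row=LF[5]=2
Reversed output: drumrK$

Answer: drumrK$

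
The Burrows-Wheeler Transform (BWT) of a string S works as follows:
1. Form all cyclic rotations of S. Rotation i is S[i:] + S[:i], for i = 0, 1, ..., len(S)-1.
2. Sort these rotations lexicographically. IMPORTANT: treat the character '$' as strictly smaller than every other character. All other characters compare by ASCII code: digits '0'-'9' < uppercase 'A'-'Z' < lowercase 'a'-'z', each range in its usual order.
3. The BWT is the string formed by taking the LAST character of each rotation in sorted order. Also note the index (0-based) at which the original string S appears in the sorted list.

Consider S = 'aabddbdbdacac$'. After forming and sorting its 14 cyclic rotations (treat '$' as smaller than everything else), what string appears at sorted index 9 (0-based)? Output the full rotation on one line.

All 14 rotations (rotation i = S[i:]+S[:i]):
  rot[0] = aabddbdbdacac$
  rot[1] = abddbdbdacac$a
  rot[2] = bddbdbdacac$aa
  rot[3] = ddbdbdacac$aab
  rot[4] = dbdbdacac$aabd
  rot[5] = bdbdacac$aabdd
  rot[6] = dbdacac$aabddb
  rot[7] = bdacac$aabddbd
  rot[8] = dacac$aabddbdb
  rot[9] = acac$aabddbdbd
  rot[10] = cac$aabddbdbda
  rot[11] = ac$aabddbdbdac
  rot[12] = c$aabddbdbdaca
  rot[13] = $aabddbdbdacac
Sorted (with $ < everything):
  sorted[0] = $aabddbdbdacac
  sorted[1] = aabddbdbdacac$
  sorted[2] = abddbdbdacac$a
  sorted[3] = ac$aabddbdbdac
  sorted[4] = acac$aabddbdbd
  sorted[5] = bdacac$aabddbd
  sorted[6] = bdbdacac$aabdd
  sorted[7] = bddbdbdacac$aa
  sorted[8] = c$aabddbdbdaca
  sorted[9] = cac$aabddbdbda
  sorted[10] = dacac$aabddbdb
  sorted[11] = dbdacac$aabddb
  sorted[12] = dbdbdacac$aabd
  sorted[13] = ddbdbdacac$aab
sorted[9] = cac$aabddbdbda

Answer: cac$aabddbdbda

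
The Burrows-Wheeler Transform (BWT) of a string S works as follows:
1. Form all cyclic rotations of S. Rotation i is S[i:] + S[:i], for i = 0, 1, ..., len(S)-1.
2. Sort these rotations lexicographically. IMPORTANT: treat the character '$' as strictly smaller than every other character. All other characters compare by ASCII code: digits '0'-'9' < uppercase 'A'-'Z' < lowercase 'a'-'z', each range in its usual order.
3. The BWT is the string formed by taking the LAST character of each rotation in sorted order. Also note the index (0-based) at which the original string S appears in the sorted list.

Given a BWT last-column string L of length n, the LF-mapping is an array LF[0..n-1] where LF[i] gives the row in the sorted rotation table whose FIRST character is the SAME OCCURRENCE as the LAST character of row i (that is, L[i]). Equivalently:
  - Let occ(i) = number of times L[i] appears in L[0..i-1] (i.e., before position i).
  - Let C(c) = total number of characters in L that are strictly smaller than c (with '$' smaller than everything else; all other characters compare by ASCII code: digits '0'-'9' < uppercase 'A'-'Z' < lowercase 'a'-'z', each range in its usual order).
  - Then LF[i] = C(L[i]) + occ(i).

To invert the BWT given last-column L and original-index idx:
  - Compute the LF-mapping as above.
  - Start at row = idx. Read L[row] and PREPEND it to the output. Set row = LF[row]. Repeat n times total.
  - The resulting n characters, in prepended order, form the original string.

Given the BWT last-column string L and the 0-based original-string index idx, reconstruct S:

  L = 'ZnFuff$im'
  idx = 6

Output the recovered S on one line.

Answer: muffinFZ$

Derivation:
LF mapping: 2 7 1 8 3 4 0 5 6
Walk LF starting at row 6, prepending L[row]:
  step 1: row=6, L[6]='$', prepend. Next row=LF[6]=0
  step 2: row=0, L[0]='Z', prepend. Next row=LF[0]=2
  step 3: row=2, L[2]='F', prepend. Next row=LF[2]=1
  step 4: row=1, L[1]='n', prepend. Next row=LF[1]=7
  step 5: row=7, L[7]='i', prepend. Next row=LF[7]=5
  step 6: row=5, L[5]='f', prepend. Next row=LF[5]=4
  step 7: row=4, L[4]='f', prepend. Next row=LF[4]=3
  step 8: row=3, L[3]='u', prepend. Next row=LF[3]=8
  step 9: row=8, L[8]='m', prepend. Next row=LF[8]=6
Reversed output: muffinFZ$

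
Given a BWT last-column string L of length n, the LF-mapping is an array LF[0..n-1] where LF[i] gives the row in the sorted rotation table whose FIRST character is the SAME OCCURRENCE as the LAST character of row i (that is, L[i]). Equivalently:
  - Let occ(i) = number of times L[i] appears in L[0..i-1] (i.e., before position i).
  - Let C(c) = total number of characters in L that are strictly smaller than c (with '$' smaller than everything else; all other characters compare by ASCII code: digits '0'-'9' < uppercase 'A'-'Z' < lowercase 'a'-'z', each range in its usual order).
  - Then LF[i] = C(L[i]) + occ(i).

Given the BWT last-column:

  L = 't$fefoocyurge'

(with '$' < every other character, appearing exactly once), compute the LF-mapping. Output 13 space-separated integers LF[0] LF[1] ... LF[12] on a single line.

Char counts: '$':1, 'c':1, 'e':2, 'f':2, 'g':1, 'o':2, 'r':1, 't':1, 'u':1, 'y':1
C (first-col start): C('$')=0, C('c')=1, C('e')=2, C('f')=4, C('g')=6, C('o')=7, C('r')=9, C('t')=10, C('u')=11, C('y')=12
L[0]='t': occ=0, LF[0]=C('t')+0=10+0=10
L[1]='$': occ=0, LF[1]=C('$')+0=0+0=0
L[2]='f': occ=0, LF[2]=C('f')+0=4+0=4
L[3]='e': occ=0, LF[3]=C('e')+0=2+0=2
L[4]='f': occ=1, LF[4]=C('f')+1=4+1=5
L[5]='o': occ=0, LF[5]=C('o')+0=7+0=7
L[6]='o': occ=1, LF[6]=C('o')+1=7+1=8
L[7]='c': occ=0, LF[7]=C('c')+0=1+0=1
L[8]='y': occ=0, LF[8]=C('y')+0=12+0=12
L[9]='u': occ=0, LF[9]=C('u')+0=11+0=11
L[10]='r': occ=0, LF[10]=C('r')+0=9+0=9
L[11]='g': occ=0, LF[11]=C('g')+0=6+0=6
L[12]='e': occ=1, LF[12]=C('e')+1=2+1=3

Answer: 10 0 4 2 5 7 8 1 12 11 9 6 3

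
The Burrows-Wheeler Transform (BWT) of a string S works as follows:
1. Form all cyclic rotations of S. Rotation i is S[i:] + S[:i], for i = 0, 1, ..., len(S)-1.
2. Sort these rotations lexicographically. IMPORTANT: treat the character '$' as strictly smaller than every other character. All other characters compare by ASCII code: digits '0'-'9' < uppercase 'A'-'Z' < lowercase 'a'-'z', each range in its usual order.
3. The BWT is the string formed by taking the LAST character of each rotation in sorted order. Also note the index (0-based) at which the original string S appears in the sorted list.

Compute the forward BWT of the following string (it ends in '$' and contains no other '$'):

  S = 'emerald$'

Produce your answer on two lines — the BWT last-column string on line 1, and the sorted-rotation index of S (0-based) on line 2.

Answer: drl$maee
3

Derivation:
All 8 rotations (rotation i = S[i:]+S[:i]):
  rot[0] = emerald$
  rot[1] = merald$e
  rot[2] = erald$em
  rot[3] = rald$eme
  rot[4] = ald$emer
  rot[5] = ld$emera
  rot[6] = d$emeral
  rot[7] = $emerald
Sorted (with $ < everything):
  sorted[0] = $emerald  (last char: 'd')
  sorted[1] = ald$emer  (last char: 'r')
  sorted[2] = d$emeral  (last char: 'l')
  sorted[3] = emerald$  (last char: '$')
  sorted[4] = erald$em  (last char: 'm')
  sorted[5] = ld$emera  (last char: 'a')
  sorted[6] = merald$e  (last char: 'e')
  sorted[7] = rald$eme  (last char: 'e')
Last column: drl$maee
Original string S is at sorted index 3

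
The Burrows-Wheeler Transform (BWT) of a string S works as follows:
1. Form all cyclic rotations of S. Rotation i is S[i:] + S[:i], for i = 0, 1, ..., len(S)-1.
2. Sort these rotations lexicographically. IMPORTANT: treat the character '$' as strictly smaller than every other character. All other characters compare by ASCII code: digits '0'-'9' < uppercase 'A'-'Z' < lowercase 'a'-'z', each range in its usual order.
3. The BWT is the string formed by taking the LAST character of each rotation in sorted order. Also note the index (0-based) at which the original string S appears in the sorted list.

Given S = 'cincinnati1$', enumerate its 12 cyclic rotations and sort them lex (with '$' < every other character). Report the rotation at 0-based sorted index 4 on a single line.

All 12 rotations (rotation i = S[i:]+S[:i]):
  rot[0] = cincinnati1$
  rot[1] = incinnati1$c
  rot[2] = ncinnati1$ci
  rot[3] = cinnati1$cin
  rot[4] = innati1$cinc
  rot[5] = nnati1$cinci
  rot[6] = nati1$cincin
  rot[7] = ati1$cincinn
  rot[8] = ti1$cincinna
  rot[9] = i1$cincinnat
  rot[10] = 1$cincinnati
  rot[11] = $cincinnati1
Sorted (with $ < everything):
  sorted[0] = $cincinnati1
  sorted[1] = 1$cincinnati
  sorted[2] = ati1$cincinn
  sorted[3] = cincinnati1$
  sorted[4] = cinnati1$cin
  sorted[5] = i1$cincinnat
  sorted[6] = incinnati1$c
  sorted[7] = innati1$cinc
  sorted[8] = nati1$cincin
  sorted[9] = ncinnati1$ci
  sorted[10] = nnati1$cinci
  sorted[11] = ti1$cincinna
sorted[4] = cinnati1$cin

Answer: cinnati1$cin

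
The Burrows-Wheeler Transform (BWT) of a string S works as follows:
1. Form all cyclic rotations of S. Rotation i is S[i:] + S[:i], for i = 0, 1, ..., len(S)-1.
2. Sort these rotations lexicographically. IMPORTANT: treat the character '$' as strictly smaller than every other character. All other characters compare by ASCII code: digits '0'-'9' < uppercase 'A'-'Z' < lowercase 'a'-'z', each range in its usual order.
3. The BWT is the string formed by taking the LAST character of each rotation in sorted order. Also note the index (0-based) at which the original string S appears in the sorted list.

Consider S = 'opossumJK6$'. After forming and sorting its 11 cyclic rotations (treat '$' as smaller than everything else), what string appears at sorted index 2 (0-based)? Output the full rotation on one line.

All 11 rotations (rotation i = S[i:]+S[:i]):
  rot[0] = opossumJK6$
  rot[1] = possumJK6$o
  rot[2] = ossumJK6$op
  rot[3] = ssumJK6$opo
  rot[4] = sumJK6$opos
  rot[5] = umJK6$oposs
  rot[6] = mJK6$opossu
  rot[7] = JK6$opossum
  rot[8] = K6$opossumJ
  rot[9] = 6$opossumJK
  rot[10] = $opossumJK6
Sorted (with $ < everything):
  sorted[0] = $opossumJK6
  sorted[1] = 6$opossumJK
  sorted[2] = JK6$opossum
  sorted[3] = K6$opossumJ
  sorted[4] = mJK6$opossu
  sorted[5] = opossumJK6$
  sorted[6] = ossumJK6$op
  sorted[7] = possumJK6$o
  sorted[8] = ssumJK6$opo
  sorted[9] = sumJK6$opos
  sorted[10] = umJK6$oposs
sorted[2] = JK6$opossum

Answer: JK6$opossum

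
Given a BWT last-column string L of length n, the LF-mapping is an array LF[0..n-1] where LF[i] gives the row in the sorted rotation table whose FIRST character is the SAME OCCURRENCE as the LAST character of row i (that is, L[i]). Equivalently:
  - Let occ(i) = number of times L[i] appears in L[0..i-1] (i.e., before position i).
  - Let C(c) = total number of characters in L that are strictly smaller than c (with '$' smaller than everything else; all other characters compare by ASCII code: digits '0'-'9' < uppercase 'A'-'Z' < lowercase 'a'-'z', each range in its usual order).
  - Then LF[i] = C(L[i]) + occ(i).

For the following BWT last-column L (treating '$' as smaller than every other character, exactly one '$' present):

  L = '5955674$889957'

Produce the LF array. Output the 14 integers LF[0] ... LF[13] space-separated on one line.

Answer: 2 11 3 4 6 7 1 0 9 10 12 13 5 8

Derivation:
Char counts: '$':1, '4':1, '5':4, '6':1, '7':2, '8':2, '9':3
C (first-col start): C('$')=0, C('4')=1, C('5')=2, C('6')=6, C('7')=7, C('8')=9, C('9')=11
L[0]='5': occ=0, LF[0]=C('5')+0=2+0=2
L[1]='9': occ=0, LF[1]=C('9')+0=11+0=11
L[2]='5': occ=1, LF[2]=C('5')+1=2+1=3
L[3]='5': occ=2, LF[3]=C('5')+2=2+2=4
L[4]='6': occ=0, LF[4]=C('6')+0=6+0=6
L[5]='7': occ=0, LF[5]=C('7')+0=7+0=7
L[6]='4': occ=0, LF[6]=C('4')+0=1+0=1
L[7]='$': occ=0, LF[7]=C('$')+0=0+0=0
L[8]='8': occ=0, LF[8]=C('8')+0=9+0=9
L[9]='8': occ=1, LF[9]=C('8')+1=9+1=10
L[10]='9': occ=1, LF[10]=C('9')+1=11+1=12
L[11]='9': occ=2, LF[11]=C('9')+2=11+2=13
L[12]='5': occ=3, LF[12]=C('5')+3=2+3=5
L[13]='7': occ=1, LF[13]=C('7')+1=7+1=8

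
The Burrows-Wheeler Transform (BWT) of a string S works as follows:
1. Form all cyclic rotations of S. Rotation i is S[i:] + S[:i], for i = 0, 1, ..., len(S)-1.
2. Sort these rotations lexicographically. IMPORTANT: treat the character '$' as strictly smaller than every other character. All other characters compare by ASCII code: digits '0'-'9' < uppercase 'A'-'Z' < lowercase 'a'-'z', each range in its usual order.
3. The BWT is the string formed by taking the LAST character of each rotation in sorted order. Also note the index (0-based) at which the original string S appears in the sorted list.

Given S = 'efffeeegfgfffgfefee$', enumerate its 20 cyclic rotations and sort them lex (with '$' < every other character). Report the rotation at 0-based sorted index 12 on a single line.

Answer: fffeeegfgfffgfefee$e

Derivation:
All 20 rotations (rotation i = S[i:]+S[:i]):
  rot[0] = efffeeegfgfffgfefee$
  rot[1] = fffeeegfgfffgfefee$e
  rot[2] = ffeeegfgfffgfefee$ef
  rot[3] = feeegfgfffgfefee$eff
  rot[4] = eeegfgfffgfefee$efff
  rot[5] = eegfgfffgfefee$efffe
  rot[6] = egfgfffgfefee$efffee
  rot[7] = gfgfffgfefee$efffeee
  rot[8] = fgfffgfefee$efffeeeg
  rot[9] = gfffgfefee$efffeeegf
  rot[10] = fffgfefee$efffeeegfg
  rot[11] = ffgfefee$efffeeegfgf
  rot[12] = fgfefee$efffeeegfgff
  rot[13] = gfefee$efffeeegfgfff
  rot[14] = fefee$efffeeegfgfffg
  rot[15] = efee$efffeeegfgfffgf
  rot[16] = fee$efffeeegfgfffgfe
  rot[17] = ee$efffeeegfgfffgfef
  rot[18] = e$efffeeegfgfffgfefe
  rot[19] = $efffeeegfgfffgfefee
Sorted (with $ < everything):
  sorted[0] = $efffeeegfgfffgfefee
  sorted[1] = e$efffeeegfgfffgfefe
  sorted[2] = ee$efffeeegfgfffgfef
  sorted[3] = eeegfgfffgfefee$efff
  sorted[4] = eegfgfffgfefee$efffe
  sorted[5] = efee$efffeeegfgfffgf
  sorted[6] = efffeeegfgfffgfefee$
  sorted[7] = egfgfffgfefee$efffee
  sorted[8] = fee$efffeeegfgfffgfe
  sorted[9] = feeegfgfffgfefee$eff
  sorted[10] = fefee$efffeeegfgfffg
  sorted[11] = ffeeegfgfffgfefee$ef
  sorted[12] = fffeeegfgfffgfefee$e
  sorted[13] = fffgfefee$efffeeegfg
  sorted[14] = ffgfefee$efffeeegfgf
  sorted[15] = fgfefee$efffeeegfgff
  sorted[16] = fgfffgfefee$efffeeeg
  sorted[17] = gfefee$efffeeegfgfff
  sorted[18] = gfffgfefee$efffeeegf
  sorted[19] = gfgfffgfefee$efffeee
sorted[12] = fffeeegfgfffgfefee$e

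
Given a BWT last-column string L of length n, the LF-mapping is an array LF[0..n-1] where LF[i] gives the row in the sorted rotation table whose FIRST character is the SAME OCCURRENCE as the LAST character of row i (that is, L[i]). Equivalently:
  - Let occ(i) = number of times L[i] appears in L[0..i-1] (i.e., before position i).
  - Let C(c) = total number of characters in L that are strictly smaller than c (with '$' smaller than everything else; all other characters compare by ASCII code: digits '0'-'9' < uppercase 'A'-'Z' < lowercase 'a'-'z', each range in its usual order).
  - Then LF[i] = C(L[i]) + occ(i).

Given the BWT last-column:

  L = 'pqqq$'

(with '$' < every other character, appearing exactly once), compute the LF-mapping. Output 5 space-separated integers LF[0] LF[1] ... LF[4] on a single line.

Answer: 1 2 3 4 0

Derivation:
Char counts: '$':1, 'p':1, 'q':3
C (first-col start): C('$')=0, C('p')=1, C('q')=2
L[0]='p': occ=0, LF[0]=C('p')+0=1+0=1
L[1]='q': occ=0, LF[1]=C('q')+0=2+0=2
L[2]='q': occ=1, LF[2]=C('q')+1=2+1=3
L[3]='q': occ=2, LF[3]=C('q')+2=2+2=4
L[4]='$': occ=0, LF[4]=C('$')+0=0+0=0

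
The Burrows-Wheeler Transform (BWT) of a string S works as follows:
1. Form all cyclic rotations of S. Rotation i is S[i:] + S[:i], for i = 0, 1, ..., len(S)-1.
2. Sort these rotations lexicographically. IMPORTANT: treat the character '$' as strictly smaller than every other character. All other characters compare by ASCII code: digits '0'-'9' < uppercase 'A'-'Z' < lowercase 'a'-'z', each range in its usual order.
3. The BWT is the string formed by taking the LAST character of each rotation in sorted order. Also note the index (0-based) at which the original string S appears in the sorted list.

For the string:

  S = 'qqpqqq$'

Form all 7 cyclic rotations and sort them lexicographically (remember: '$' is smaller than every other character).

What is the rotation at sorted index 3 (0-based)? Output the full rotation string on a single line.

Answer: qpqqq$q

Derivation:
All 7 rotations (rotation i = S[i:]+S[:i]):
  rot[0] = qqpqqq$
  rot[1] = qpqqq$q
  rot[2] = pqqq$qq
  rot[3] = qqq$qqp
  rot[4] = qq$qqpq
  rot[5] = q$qqpqq
  rot[6] = $qqpqqq
Sorted (with $ < everything):
  sorted[0] = $qqpqqq
  sorted[1] = pqqq$qq
  sorted[2] = q$qqpqq
  sorted[3] = qpqqq$q
  sorted[4] = qq$qqpq
  sorted[5] = qqpqqq$
  sorted[6] = qqq$qqp
sorted[3] = qpqqq$q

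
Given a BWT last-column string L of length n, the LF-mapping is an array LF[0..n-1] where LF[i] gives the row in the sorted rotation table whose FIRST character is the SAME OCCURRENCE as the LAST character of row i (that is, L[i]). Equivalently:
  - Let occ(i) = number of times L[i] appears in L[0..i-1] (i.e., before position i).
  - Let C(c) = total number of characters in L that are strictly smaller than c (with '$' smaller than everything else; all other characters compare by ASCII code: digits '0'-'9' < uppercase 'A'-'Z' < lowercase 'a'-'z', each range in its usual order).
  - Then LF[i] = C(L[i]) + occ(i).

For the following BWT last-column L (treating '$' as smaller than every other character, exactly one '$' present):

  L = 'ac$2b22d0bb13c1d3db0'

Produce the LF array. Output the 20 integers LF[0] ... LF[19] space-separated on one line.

Answer: 10 15 0 5 11 6 7 17 1 12 13 3 8 16 4 18 9 19 14 2

Derivation:
Char counts: '$':1, '0':2, '1':2, '2':3, '3':2, 'a':1, 'b':4, 'c':2, 'd':3
C (first-col start): C('$')=0, C('0')=1, C('1')=3, C('2')=5, C('3')=8, C('a')=10, C('b')=11, C('c')=15, C('d')=17
L[0]='a': occ=0, LF[0]=C('a')+0=10+0=10
L[1]='c': occ=0, LF[1]=C('c')+0=15+0=15
L[2]='$': occ=0, LF[2]=C('$')+0=0+0=0
L[3]='2': occ=0, LF[3]=C('2')+0=5+0=5
L[4]='b': occ=0, LF[4]=C('b')+0=11+0=11
L[5]='2': occ=1, LF[5]=C('2')+1=5+1=6
L[6]='2': occ=2, LF[6]=C('2')+2=5+2=7
L[7]='d': occ=0, LF[7]=C('d')+0=17+0=17
L[8]='0': occ=0, LF[8]=C('0')+0=1+0=1
L[9]='b': occ=1, LF[9]=C('b')+1=11+1=12
L[10]='b': occ=2, LF[10]=C('b')+2=11+2=13
L[11]='1': occ=0, LF[11]=C('1')+0=3+0=3
L[12]='3': occ=0, LF[12]=C('3')+0=8+0=8
L[13]='c': occ=1, LF[13]=C('c')+1=15+1=16
L[14]='1': occ=1, LF[14]=C('1')+1=3+1=4
L[15]='d': occ=1, LF[15]=C('d')+1=17+1=18
L[16]='3': occ=1, LF[16]=C('3')+1=8+1=9
L[17]='d': occ=2, LF[17]=C('d')+2=17+2=19
L[18]='b': occ=3, LF[18]=C('b')+3=11+3=14
L[19]='0': occ=1, LF[19]=C('0')+1=1+1=2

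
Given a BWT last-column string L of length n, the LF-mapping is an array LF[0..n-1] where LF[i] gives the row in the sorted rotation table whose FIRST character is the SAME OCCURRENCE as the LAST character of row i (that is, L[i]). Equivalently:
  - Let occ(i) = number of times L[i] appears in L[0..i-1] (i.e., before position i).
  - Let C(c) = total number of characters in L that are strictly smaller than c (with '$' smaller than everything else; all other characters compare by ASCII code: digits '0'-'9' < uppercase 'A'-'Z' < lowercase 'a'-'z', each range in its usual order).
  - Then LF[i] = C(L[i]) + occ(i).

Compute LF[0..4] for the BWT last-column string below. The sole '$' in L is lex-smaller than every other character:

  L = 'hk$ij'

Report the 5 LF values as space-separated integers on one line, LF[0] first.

Char counts: '$':1, 'h':1, 'i':1, 'j':1, 'k':1
C (first-col start): C('$')=0, C('h')=1, C('i')=2, C('j')=3, C('k')=4
L[0]='h': occ=0, LF[0]=C('h')+0=1+0=1
L[1]='k': occ=0, LF[1]=C('k')+0=4+0=4
L[2]='$': occ=0, LF[2]=C('$')+0=0+0=0
L[3]='i': occ=0, LF[3]=C('i')+0=2+0=2
L[4]='j': occ=0, LF[4]=C('j')+0=3+0=3

Answer: 1 4 0 2 3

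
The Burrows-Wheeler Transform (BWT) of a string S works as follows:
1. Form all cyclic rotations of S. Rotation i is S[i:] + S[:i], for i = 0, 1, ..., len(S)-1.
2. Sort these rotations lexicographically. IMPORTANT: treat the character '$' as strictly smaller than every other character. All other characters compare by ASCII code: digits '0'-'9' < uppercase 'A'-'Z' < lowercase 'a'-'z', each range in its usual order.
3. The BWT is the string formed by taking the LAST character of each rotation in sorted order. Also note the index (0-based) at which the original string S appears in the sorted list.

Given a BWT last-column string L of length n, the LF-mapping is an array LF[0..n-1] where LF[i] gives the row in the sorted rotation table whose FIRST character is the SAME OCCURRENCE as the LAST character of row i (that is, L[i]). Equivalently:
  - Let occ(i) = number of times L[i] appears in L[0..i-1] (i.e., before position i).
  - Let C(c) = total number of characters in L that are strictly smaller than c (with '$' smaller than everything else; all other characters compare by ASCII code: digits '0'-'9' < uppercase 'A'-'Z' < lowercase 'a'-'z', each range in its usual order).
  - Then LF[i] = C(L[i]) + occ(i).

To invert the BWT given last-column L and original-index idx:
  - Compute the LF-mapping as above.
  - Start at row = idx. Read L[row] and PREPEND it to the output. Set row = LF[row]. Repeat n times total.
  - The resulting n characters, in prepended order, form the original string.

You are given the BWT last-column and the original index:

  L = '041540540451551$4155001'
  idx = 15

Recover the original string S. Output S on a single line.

Answer: 4501415100551554054140$

Derivation:
LF mapping: 1 11 6 16 12 2 17 13 3 14 18 7 19 20 8 0 15 9 21 22 4 5 10
Walk LF starting at row 15, prepending L[row]:
  step 1: row=15, L[15]='$', prepend. Next row=LF[15]=0
  step 2: row=0, L[0]='0', prepend. Next row=LF[0]=1
  step 3: row=1, L[1]='4', prepend. Next row=LF[1]=11
  step 4: row=11, L[11]='1', prepend. Next row=LF[11]=7
  step 5: row=7, L[7]='4', prepend. Next row=LF[7]=13
  step 6: row=13, L[13]='5', prepend. Next row=LF[13]=20
  step 7: row=20, L[20]='0', prepend. Next row=LF[20]=4
  step 8: row=4, L[4]='4', prepend. Next row=LF[4]=12
  step 9: row=12, L[12]='5', prepend. Next row=LF[12]=19
  step 10: row=19, L[19]='5', prepend. Next row=LF[19]=22
  step 11: row=22, L[22]='1', prepend. Next row=LF[22]=10
  step 12: row=10, L[10]='5', prepend. Next row=LF[10]=18
  step 13: row=18, L[18]='5', prepend. Next row=LF[18]=21
  step 14: row=21, L[21]='0', prepend. Next row=LF[21]=5
  step 15: row=5, L[5]='0', prepend. Next row=LF[5]=2
  step 16: row=2, L[2]='1', prepend. Next row=LF[2]=6
  step 17: row=6, L[6]='5', prepend. Next row=LF[6]=17
  step 18: row=17, L[17]='1', prepend. Next row=LF[17]=9
  step 19: row=9, L[9]='4', prepend. Next row=LF[9]=14
  step 20: row=14, L[14]='1', prepend. Next row=LF[14]=8
  step 21: row=8, L[8]='0', prepend. Next row=LF[8]=3
  step 22: row=3, L[3]='5', prepend. Next row=LF[3]=16
  step 23: row=16, L[16]='4', prepend. Next row=LF[16]=15
Reversed output: 4501415100551554054140$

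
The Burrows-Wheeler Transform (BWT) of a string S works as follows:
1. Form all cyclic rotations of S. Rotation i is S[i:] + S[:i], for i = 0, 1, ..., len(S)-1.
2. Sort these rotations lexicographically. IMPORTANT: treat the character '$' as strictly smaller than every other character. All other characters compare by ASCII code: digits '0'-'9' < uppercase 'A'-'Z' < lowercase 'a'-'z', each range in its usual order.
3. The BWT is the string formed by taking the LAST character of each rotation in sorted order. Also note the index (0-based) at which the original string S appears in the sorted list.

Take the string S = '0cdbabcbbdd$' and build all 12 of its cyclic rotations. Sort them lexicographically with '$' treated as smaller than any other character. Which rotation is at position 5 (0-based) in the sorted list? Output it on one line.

All 12 rotations (rotation i = S[i:]+S[:i]):
  rot[0] = 0cdbabcbbdd$
  rot[1] = cdbabcbbdd$0
  rot[2] = dbabcbbdd$0c
  rot[3] = babcbbdd$0cd
  rot[4] = abcbbdd$0cdb
  rot[5] = bcbbdd$0cdba
  rot[6] = cbbdd$0cdbab
  rot[7] = bbdd$0cdbabc
  rot[8] = bdd$0cdbabcb
  rot[9] = dd$0cdbabcbb
  rot[10] = d$0cdbabcbbd
  rot[11] = $0cdbabcbbdd
Sorted (with $ < everything):
  sorted[0] = $0cdbabcbbdd
  sorted[1] = 0cdbabcbbdd$
  sorted[2] = abcbbdd$0cdb
  sorted[3] = babcbbdd$0cd
  sorted[4] = bbdd$0cdbabc
  sorted[5] = bcbbdd$0cdba
  sorted[6] = bdd$0cdbabcb
  sorted[7] = cbbdd$0cdbab
  sorted[8] = cdbabcbbdd$0
  sorted[9] = d$0cdbabcbbd
  sorted[10] = dbabcbbdd$0c
  sorted[11] = dd$0cdbabcbb
sorted[5] = bcbbdd$0cdba

Answer: bcbbdd$0cdba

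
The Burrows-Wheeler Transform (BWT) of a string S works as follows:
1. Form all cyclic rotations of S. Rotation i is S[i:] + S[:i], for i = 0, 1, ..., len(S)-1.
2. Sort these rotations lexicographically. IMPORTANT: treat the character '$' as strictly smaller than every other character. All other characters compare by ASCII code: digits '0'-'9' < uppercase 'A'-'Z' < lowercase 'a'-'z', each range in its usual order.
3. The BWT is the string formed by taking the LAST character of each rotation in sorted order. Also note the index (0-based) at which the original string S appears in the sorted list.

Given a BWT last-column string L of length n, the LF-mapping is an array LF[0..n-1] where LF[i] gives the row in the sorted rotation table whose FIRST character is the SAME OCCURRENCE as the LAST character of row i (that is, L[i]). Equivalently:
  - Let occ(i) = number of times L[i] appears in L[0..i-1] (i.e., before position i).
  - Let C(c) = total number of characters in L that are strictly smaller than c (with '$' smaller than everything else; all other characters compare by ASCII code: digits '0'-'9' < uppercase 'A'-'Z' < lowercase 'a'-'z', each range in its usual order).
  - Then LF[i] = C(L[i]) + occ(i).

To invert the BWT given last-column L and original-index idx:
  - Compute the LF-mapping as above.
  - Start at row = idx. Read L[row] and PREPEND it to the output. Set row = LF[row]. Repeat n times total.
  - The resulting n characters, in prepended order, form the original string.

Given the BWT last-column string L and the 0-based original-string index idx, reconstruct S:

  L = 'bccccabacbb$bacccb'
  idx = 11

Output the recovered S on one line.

LF mapping: 4 10 11 12 13 1 5 2 14 6 7 0 8 3 15 16 17 9
Walk LF starting at row 11, prepending L[row]:
  step 1: row=11, L[11]='$', prepend. Next row=LF[11]=0
  step 2: row=0, L[0]='b', prepend. Next row=LF[0]=4
  step 3: row=4, L[4]='c', prepend. Next row=LF[4]=13
  step 4: row=13, L[13]='a', prepend. Next row=LF[13]=3
  step 5: row=3, L[3]='c', prepend. Next row=LF[3]=12
  step 6: row=12, L[12]='b', prepend. Next row=LF[12]=8
  step 7: row=8, L[8]='c', prepend. Next row=LF[8]=14
  step 8: row=14, L[14]='c', prepend. Next row=LF[14]=15
  step 9: row=15, L[15]='c', prepend. Next row=LF[15]=16
  step 10: row=16, L[16]='c', prepend. Next row=LF[16]=17
  step 11: row=17, L[17]='b', prepend. Next row=LF[17]=9
  step 12: row=9, L[9]='b', prepend. Next row=LF[9]=6
  step 13: row=6, L[6]='b', prepend. Next row=LF[6]=5
  step 14: row=5, L[5]='a', prepend. Next row=LF[5]=1
  step 15: row=1, L[1]='c', prepend. Next row=LF[1]=10
  step 16: row=10, L[10]='b', prepend. Next row=LF[10]=7
  step 17: row=7, L[7]='a', prepend. Next row=LF[7]=2
  step 18: row=2, L[2]='c', prepend. Next row=LF[2]=11
Reversed output: cabcabbbccccbcacb$

Answer: cabcabbbccccbcacb$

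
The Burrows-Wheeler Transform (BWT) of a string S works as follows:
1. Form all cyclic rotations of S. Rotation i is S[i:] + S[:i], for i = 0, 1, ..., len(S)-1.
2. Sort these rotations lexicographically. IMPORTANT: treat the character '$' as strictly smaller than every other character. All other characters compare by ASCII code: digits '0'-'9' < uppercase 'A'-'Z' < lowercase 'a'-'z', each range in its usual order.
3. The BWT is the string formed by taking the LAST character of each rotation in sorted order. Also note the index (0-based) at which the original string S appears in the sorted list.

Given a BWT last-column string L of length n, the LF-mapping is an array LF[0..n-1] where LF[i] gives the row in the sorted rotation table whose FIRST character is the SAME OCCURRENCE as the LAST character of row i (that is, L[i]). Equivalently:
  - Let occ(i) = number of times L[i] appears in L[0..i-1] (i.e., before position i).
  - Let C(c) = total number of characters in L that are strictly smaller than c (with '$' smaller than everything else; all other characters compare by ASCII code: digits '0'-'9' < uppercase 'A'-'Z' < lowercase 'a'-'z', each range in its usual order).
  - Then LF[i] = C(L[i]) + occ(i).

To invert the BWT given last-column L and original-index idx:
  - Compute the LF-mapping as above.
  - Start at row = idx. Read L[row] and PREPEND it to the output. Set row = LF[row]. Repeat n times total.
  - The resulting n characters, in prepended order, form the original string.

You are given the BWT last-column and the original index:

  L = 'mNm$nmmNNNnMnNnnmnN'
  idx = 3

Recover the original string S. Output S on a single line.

Answer: NNnnnmnnmNmNMmNnNm$

Derivation:
LF mapping: 8 2 9 0 13 10 11 3 4 5 14 1 15 6 16 17 12 18 7
Walk LF starting at row 3, prepending L[row]:
  step 1: row=3, L[3]='$', prepend. Next row=LF[3]=0
  step 2: row=0, L[0]='m', prepend. Next row=LF[0]=8
  step 3: row=8, L[8]='N', prepend. Next row=LF[8]=4
  step 4: row=4, L[4]='n', prepend. Next row=LF[4]=13
  step 5: row=13, L[13]='N', prepend. Next row=LF[13]=6
  step 6: row=6, L[6]='m', prepend. Next row=LF[6]=11
  step 7: row=11, L[11]='M', prepend. Next row=LF[11]=1
  step 8: row=1, L[1]='N', prepend. Next row=LF[1]=2
  step 9: row=2, L[2]='m', prepend. Next row=LF[2]=9
  step 10: row=9, L[9]='N', prepend. Next row=LF[9]=5
  step 11: row=5, L[5]='m', prepend. Next row=LF[5]=10
  step 12: row=10, L[10]='n', prepend. Next row=LF[10]=14
  step 13: row=14, L[14]='n', prepend. Next row=LF[14]=16
  step 14: row=16, L[16]='m', prepend. Next row=LF[16]=12
  step 15: row=12, L[12]='n', prepend. Next row=LF[12]=15
  step 16: row=15, L[15]='n', prepend. Next row=LF[15]=17
  step 17: row=17, L[17]='n', prepend. Next row=LF[17]=18
  step 18: row=18, L[18]='N', prepend. Next row=LF[18]=7
  step 19: row=7, L[7]='N', prepend. Next row=LF[7]=3
Reversed output: NNnnnmnnmNmNMmNnNm$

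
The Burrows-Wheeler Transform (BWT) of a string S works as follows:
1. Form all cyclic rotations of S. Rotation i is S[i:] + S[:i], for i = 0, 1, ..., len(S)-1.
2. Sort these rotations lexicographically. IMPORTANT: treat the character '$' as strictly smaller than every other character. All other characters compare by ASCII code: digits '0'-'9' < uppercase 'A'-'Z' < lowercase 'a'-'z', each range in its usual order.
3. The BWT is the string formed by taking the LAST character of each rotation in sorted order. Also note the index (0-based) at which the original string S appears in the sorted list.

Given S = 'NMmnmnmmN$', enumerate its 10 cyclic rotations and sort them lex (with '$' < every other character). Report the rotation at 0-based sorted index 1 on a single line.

Answer: MmnmnmmN$N

Derivation:
All 10 rotations (rotation i = S[i:]+S[:i]):
  rot[0] = NMmnmnmmN$
  rot[1] = MmnmnmmN$N
  rot[2] = mnmnmmN$NM
  rot[3] = nmnmmN$NMm
  rot[4] = mnmmN$NMmn
  rot[5] = nmmN$NMmnm
  rot[6] = mmN$NMmnmn
  rot[7] = mN$NMmnmnm
  rot[8] = N$NMmnmnmm
  rot[9] = $NMmnmnmmN
Sorted (with $ < everything):
  sorted[0] = $NMmnmnmmN
  sorted[1] = MmnmnmmN$N
  sorted[2] = N$NMmnmnmm
  sorted[3] = NMmnmnmmN$
  sorted[4] = mN$NMmnmnm
  sorted[5] = mmN$NMmnmn
  sorted[6] = mnmmN$NMmn
  sorted[7] = mnmnmmN$NM
  sorted[8] = nmmN$NMmnm
  sorted[9] = nmnmmN$NMm
sorted[1] = MmnmnmmN$N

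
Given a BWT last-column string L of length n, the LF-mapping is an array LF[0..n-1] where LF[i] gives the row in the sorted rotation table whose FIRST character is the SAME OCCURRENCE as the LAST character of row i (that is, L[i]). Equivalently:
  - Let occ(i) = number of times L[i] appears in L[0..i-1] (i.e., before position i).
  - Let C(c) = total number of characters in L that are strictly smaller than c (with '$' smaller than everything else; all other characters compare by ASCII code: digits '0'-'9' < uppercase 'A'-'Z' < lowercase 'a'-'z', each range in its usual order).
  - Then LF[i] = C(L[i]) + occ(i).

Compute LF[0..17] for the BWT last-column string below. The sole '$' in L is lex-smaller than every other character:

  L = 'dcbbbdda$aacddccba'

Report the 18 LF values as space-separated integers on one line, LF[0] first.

Answer: 13 9 5 6 7 14 15 1 0 2 3 10 16 17 11 12 8 4

Derivation:
Char counts: '$':1, 'a':4, 'b':4, 'c':4, 'd':5
C (first-col start): C('$')=0, C('a')=1, C('b')=5, C('c')=9, C('d')=13
L[0]='d': occ=0, LF[0]=C('d')+0=13+0=13
L[1]='c': occ=0, LF[1]=C('c')+0=9+0=9
L[2]='b': occ=0, LF[2]=C('b')+0=5+0=5
L[3]='b': occ=1, LF[3]=C('b')+1=5+1=6
L[4]='b': occ=2, LF[4]=C('b')+2=5+2=7
L[5]='d': occ=1, LF[5]=C('d')+1=13+1=14
L[6]='d': occ=2, LF[6]=C('d')+2=13+2=15
L[7]='a': occ=0, LF[7]=C('a')+0=1+0=1
L[8]='$': occ=0, LF[8]=C('$')+0=0+0=0
L[9]='a': occ=1, LF[9]=C('a')+1=1+1=2
L[10]='a': occ=2, LF[10]=C('a')+2=1+2=3
L[11]='c': occ=1, LF[11]=C('c')+1=9+1=10
L[12]='d': occ=3, LF[12]=C('d')+3=13+3=16
L[13]='d': occ=4, LF[13]=C('d')+4=13+4=17
L[14]='c': occ=2, LF[14]=C('c')+2=9+2=11
L[15]='c': occ=3, LF[15]=C('c')+3=9+3=12
L[16]='b': occ=3, LF[16]=C('b')+3=5+3=8
L[17]='a': occ=3, LF[17]=C('a')+3=1+3=4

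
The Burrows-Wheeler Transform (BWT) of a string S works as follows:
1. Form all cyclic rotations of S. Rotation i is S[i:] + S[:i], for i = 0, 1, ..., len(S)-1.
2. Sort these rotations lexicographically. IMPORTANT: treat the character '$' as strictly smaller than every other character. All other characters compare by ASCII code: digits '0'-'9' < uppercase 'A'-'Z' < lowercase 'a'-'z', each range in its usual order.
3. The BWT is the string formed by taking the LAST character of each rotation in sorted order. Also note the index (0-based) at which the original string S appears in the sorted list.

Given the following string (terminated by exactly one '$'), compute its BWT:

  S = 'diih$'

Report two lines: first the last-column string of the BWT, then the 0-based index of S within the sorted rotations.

Answer: h$iid
1

Derivation:
All 5 rotations (rotation i = S[i:]+S[:i]):
  rot[0] = diih$
  rot[1] = iih$d
  rot[2] = ih$di
  rot[3] = h$dii
  rot[4] = $diih
Sorted (with $ < everything):
  sorted[0] = $diih  (last char: 'h')
  sorted[1] = diih$  (last char: '$')
  sorted[2] = h$dii  (last char: 'i')
  sorted[3] = ih$di  (last char: 'i')
  sorted[4] = iih$d  (last char: 'd')
Last column: h$iid
Original string S is at sorted index 1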